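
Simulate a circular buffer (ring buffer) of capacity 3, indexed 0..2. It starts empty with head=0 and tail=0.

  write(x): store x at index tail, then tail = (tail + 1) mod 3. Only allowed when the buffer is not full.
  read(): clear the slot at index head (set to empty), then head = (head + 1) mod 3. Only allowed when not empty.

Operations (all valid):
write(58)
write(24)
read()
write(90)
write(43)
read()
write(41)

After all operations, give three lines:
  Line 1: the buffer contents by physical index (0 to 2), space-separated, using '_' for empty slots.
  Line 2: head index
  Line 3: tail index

Answer: 43 41 90
2
2

Derivation:
write(58): buf=[58 _ _], head=0, tail=1, size=1
write(24): buf=[58 24 _], head=0, tail=2, size=2
read(): buf=[_ 24 _], head=1, tail=2, size=1
write(90): buf=[_ 24 90], head=1, tail=0, size=2
write(43): buf=[43 24 90], head=1, tail=1, size=3
read(): buf=[43 _ 90], head=2, tail=1, size=2
write(41): buf=[43 41 90], head=2, tail=2, size=3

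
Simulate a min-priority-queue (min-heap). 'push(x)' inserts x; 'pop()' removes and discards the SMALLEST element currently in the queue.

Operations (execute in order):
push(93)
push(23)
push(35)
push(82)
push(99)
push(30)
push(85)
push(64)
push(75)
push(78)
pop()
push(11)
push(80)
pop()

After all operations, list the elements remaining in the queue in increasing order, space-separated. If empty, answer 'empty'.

Answer: 30 35 64 75 78 80 82 85 93 99

Derivation:
push(93): heap contents = [93]
push(23): heap contents = [23, 93]
push(35): heap contents = [23, 35, 93]
push(82): heap contents = [23, 35, 82, 93]
push(99): heap contents = [23, 35, 82, 93, 99]
push(30): heap contents = [23, 30, 35, 82, 93, 99]
push(85): heap contents = [23, 30, 35, 82, 85, 93, 99]
push(64): heap contents = [23, 30, 35, 64, 82, 85, 93, 99]
push(75): heap contents = [23, 30, 35, 64, 75, 82, 85, 93, 99]
push(78): heap contents = [23, 30, 35, 64, 75, 78, 82, 85, 93, 99]
pop() → 23: heap contents = [30, 35, 64, 75, 78, 82, 85, 93, 99]
push(11): heap contents = [11, 30, 35, 64, 75, 78, 82, 85, 93, 99]
push(80): heap contents = [11, 30, 35, 64, 75, 78, 80, 82, 85, 93, 99]
pop() → 11: heap contents = [30, 35, 64, 75, 78, 80, 82, 85, 93, 99]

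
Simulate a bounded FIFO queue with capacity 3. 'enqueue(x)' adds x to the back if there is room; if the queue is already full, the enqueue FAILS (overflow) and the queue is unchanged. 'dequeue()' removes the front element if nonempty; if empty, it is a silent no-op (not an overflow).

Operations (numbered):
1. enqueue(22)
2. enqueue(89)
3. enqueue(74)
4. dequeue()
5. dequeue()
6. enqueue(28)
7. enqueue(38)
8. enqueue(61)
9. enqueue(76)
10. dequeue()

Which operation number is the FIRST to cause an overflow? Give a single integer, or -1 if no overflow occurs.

1. enqueue(22): size=1
2. enqueue(89): size=2
3. enqueue(74): size=3
4. dequeue(): size=2
5. dequeue(): size=1
6. enqueue(28): size=2
7. enqueue(38): size=3
8. enqueue(61): size=3=cap → OVERFLOW (fail)
9. enqueue(76): size=3=cap → OVERFLOW (fail)
10. dequeue(): size=2

Answer: 8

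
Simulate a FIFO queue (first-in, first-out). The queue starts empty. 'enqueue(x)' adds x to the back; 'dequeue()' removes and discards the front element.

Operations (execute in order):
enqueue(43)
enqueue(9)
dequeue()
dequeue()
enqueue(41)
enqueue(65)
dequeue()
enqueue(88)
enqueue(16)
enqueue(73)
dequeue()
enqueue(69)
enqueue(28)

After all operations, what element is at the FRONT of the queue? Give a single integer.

enqueue(43): queue = [43]
enqueue(9): queue = [43, 9]
dequeue(): queue = [9]
dequeue(): queue = []
enqueue(41): queue = [41]
enqueue(65): queue = [41, 65]
dequeue(): queue = [65]
enqueue(88): queue = [65, 88]
enqueue(16): queue = [65, 88, 16]
enqueue(73): queue = [65, 88, 16, 73]
dequeue(): queue = [88, 16, 73]
enqueue(69): queue = [88, 16, 73, 69]
enqueue(28): queue = [88, 16, 73, 69, 28]

Answer: 88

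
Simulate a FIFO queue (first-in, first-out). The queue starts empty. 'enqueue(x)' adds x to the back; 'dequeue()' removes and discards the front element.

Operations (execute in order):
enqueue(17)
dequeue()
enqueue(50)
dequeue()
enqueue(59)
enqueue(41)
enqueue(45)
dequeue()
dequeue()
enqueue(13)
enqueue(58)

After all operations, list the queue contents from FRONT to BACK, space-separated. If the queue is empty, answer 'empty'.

enqueue(17): [17]
dequeue(): []
enqueue(50): [50]
dequeue(): []
enqueue(59): [59]
enqueue(41): [59, 41]
enqueue(45): [59, 41, 45]
dequeue(): [41, 45]
dequeue(): [45]
enqueue(13): [45, 13]
enqueue(58): [45, 13, 58]

Answer: 45 13 58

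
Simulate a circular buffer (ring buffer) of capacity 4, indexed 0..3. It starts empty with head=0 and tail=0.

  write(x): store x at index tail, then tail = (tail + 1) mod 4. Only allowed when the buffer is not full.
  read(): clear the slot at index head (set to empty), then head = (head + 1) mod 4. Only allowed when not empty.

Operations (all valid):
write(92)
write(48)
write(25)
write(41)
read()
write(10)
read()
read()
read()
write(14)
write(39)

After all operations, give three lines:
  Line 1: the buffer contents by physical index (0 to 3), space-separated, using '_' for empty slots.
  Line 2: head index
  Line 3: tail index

Answer: 10 14 39 _
0
3

Derivation:
write(92): buf=[92 _ _ _], head=0, tail=1, size=1
write(48): buf=[92 48 _ _], head=0, tail=2, size=2
write(25): buf=[92 48 25 _], head=0, tail=3, size=3
write(41): buf=[92 48 25 41], head=0, tail=0, size=4
read(): buf=[_ 48 25 41], head=1, tail=0, size=3
write(10): buf=[10 48 25 41], head=1, tail=1, size=4
read(): buf=[10 _ 25 41], head=2, tail=1, size=3
read(): buf=[10 _ _ 41], head=3, tail=1, size=2
read(): buf=[10 _ _ _], head=0, tail=1, size=1
write(14): buf=[10 14 _ _], head=0, tail=2, size=2
write(39): buf=[10 14 39 _], head=0, tail=3, size=3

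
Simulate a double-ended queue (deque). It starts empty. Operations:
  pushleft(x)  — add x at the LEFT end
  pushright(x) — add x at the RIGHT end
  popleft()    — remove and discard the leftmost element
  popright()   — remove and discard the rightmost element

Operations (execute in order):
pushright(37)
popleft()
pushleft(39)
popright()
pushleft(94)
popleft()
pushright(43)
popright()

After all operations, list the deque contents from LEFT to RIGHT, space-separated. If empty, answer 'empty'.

Answer: empty

Derivation:
pushright(37): [37]
popleft(): []
pushleft(39): [39]
popright(): []
pushleft(94): [94]
popleft(): []
pushright(43): [43]
popright(): []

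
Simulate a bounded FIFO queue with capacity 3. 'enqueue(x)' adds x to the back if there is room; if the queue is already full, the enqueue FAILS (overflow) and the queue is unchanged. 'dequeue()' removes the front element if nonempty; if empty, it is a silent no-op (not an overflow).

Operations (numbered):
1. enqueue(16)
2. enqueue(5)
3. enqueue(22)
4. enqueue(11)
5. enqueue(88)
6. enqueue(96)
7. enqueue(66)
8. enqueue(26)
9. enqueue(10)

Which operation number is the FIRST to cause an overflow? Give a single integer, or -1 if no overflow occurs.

Answer: 4

Derivation:
1. enqueue(16): size=1
2. enqueue(5): size=2
3. enqueue(22): size=3
4. enqueue(11): size=3=cap → OVERFLOW (fail)
5. enqueue(88): size=3=cap → OVERFLOW (fail)
6. enqueue(96): size=3=cap → OVERFLOW (fail)
7. enqueue(66): size=3=cap → OVERFLOW (fail)
8. enqueue(26): size=3=cap → OVERFLOW (fail)
9. enqueue(10): size=3=cap → OVERFLOW (fail)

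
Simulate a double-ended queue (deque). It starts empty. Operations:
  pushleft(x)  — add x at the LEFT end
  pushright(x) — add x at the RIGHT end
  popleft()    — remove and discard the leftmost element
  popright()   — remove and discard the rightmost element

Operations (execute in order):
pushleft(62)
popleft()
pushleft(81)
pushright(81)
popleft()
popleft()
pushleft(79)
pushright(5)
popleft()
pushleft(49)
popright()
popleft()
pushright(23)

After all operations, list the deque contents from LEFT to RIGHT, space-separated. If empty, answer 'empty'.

pushleft(62): [62]
popleft(): []
pushleft(81): [81]
pushright(81): [81, 81]
popleft(): [81]
popleft(): []
pushleft(79): [79]
pushright(5): [79, 5]
popleft(): [5]
pushleft(49): [49, 5]
popright(): [49]
popleft(): []
pushright(23): [23]

Answer: 23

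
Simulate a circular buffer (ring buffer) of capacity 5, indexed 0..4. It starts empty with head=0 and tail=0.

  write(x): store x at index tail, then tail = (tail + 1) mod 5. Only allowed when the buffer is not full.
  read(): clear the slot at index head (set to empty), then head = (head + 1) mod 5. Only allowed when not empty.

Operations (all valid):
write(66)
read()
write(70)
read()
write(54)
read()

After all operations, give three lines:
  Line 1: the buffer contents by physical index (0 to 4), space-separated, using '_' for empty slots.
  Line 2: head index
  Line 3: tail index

write(66): buf=[66 _ _ _ _], head=0, tail=1, size=1
read(): buf=[_ _ _ _ _], head=1, tail=1, size=0
write(70): buf=[_ 70 _ _ _], head=1, tail=2, size=1
read(): buf=[_ _ _ _ _], head=2, tail=2, size=0
write(54): buf=[_ _ 54 _ _], head=2, tail=3, size=1
read(): buf=[_ _ _ _ _], head=3, tail=3, size=0

Answer: _ _ _ _ _
3
3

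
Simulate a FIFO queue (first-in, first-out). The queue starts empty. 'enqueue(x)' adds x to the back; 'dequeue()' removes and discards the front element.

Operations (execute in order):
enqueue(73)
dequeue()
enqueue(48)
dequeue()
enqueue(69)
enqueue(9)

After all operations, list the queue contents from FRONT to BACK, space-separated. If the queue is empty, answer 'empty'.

Answer: 69 9

Derivation:
enqueue(73): [73]
dequeue(): []
enqueue(48): [48]
dequeue(): []
enqueue(69): [69]
enqueue(9): [69, 9]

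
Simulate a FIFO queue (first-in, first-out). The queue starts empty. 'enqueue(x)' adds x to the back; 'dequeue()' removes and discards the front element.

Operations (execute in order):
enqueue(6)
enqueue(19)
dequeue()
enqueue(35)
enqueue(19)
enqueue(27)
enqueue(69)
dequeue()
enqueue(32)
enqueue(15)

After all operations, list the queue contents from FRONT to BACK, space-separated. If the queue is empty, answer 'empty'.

enqueue(6): [6]
enqueue(19): [6, 19]
dequeue(): [19]
enqueue(35): [19, 35]
enqueue(19): [19, 35, 19]
enqueue(27): [19, 35, 19, 27]
enqueue(69): [19, 35, 19, 27, 69]
dequeue(): [35, 19, 27, 69]
enqueue(32): [35, 19, 27, 69, 32]
enqueue(15): [35, 19, 27, 69, 32, 15]

Answer: 35 19 27 69 32 15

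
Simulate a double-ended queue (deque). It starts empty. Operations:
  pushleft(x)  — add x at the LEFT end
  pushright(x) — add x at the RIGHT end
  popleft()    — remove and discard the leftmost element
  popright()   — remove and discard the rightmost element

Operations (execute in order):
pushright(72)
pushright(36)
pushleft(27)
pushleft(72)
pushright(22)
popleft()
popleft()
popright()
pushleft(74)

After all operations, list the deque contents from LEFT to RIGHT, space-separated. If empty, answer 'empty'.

Answer: 74 72 36

Derivation:
pushright(72): [72]
pushright(36): [72, 36]
pushleft(27): [27, 72, 36]
pushleft(72): [72, 27, 72, 36]
pushright(22): [72, 27, 72, 36, 22]
popleft(): [27, 72, 36, 22]
popleft(): [72, 36, 22]
popright(): [72, 36]
pushleft(74): [74, 72, 36]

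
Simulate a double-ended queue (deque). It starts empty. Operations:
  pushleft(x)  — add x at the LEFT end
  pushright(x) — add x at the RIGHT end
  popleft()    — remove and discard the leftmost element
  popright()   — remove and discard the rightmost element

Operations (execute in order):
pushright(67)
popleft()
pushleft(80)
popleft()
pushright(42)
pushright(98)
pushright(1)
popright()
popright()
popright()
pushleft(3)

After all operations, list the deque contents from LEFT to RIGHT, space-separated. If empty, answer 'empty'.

Answer: 3

Derivation:
pushright(67): [67]
popleft(): []
pushleft(80): [80]
popleft(): []
pushright(42): [42]
pushright(98): [42, 98]
pushright(1): [42, 98, 1]
popright(): [42, 98]
popright(): [42]
popright(): []
pushleft(3): [3]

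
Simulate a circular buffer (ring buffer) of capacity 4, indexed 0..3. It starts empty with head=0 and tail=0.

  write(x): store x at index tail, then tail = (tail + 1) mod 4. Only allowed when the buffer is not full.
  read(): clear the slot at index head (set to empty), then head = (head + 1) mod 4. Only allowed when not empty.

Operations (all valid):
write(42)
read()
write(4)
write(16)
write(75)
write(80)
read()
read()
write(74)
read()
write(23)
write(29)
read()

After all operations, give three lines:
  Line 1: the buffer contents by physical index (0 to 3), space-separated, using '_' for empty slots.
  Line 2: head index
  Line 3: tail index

Answer: _ 74 23 29
1
0

Derivation:
write(42): buf=[42 _ _ _], head=0, tail=1, size=1
read(): buf=[_ _ _ _], head=1, tail=1, size=0
write(4): buf=[_ 4 _ _], head=1, tail=2, size=1
write(16): buf=[_ 4 16 _], head=1, tail=3, size=2
write(75): buf=[_ 4 16 75], head=1, tail=0, size=3
write(80): buf=[80 4 16 75], head=1, tail=1, size=4
read(): buf=[80 _ 16 75], head=2, tail=1, size=3
read(): buf=[80 _ _ 75], head=3, tail=1, size=2
write(74): buf=[80 74 _ 75], head=3, tail=2, size=3
read(): buf=[80 74 _ _], head=0, tail=2, size=2
write(23): buf=[80 74 23 _], head=0, tail=3, size=3
write(29): buf=[80 74 23 29], head=0, tail=0, size=4
read(): buf=[_ 74 23 29], head=1, tail=0, size=3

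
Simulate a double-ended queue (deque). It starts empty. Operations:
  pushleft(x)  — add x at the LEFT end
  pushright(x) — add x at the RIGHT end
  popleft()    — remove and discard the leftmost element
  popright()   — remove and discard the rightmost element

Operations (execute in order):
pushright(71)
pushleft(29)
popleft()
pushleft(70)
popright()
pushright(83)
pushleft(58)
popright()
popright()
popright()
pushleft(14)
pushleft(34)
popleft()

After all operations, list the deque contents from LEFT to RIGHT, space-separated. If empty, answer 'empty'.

pushright(71): [71]
pushleft(29): [29, 71]
popleft(): [71]
pushleft(70): [70, 71]
popright(): [70]
pushright(83): [70, 83]
pushleft(58): [58, 70, 83]
popright(): [58, 70]
popright(): [58]
popright(): []
pushleft(14): [14]
pushleft(34): [34, 14]
popleft(): [14]

Answer: 14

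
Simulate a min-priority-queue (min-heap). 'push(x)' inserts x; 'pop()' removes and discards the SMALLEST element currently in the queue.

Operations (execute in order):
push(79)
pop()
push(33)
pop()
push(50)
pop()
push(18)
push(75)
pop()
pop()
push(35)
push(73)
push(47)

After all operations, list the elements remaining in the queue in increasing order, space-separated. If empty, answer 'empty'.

push(79): heap contents = [79]
pop() → 79: heap contents = []
push(33): heap contents = [33]
pop() → 33: heap contents = []
push(50): heap contents = [50]
pop() → 50: heap contents = []
push(18): heap contents = [18]
push(75): heap contents = [18, 75]
pop() → 18: heap contents = [75]
pop() → 75: heap contents = []
push(35): heap contents = [35]
push(73): heap contents = [35, 73]
push(47): heap contents = [35, 47, 73]

Answer: 35 47 73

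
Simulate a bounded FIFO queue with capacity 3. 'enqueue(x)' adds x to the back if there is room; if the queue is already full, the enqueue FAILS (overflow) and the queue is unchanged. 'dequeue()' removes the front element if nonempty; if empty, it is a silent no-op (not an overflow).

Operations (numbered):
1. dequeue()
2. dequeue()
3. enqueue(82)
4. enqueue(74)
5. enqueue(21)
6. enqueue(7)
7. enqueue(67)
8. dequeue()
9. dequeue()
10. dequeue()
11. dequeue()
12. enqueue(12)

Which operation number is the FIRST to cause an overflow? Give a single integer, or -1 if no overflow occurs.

Answer: 6

Derivation:
1. dequeue(): empty, no-op, size=0
2. dequeue(): empty, no-op, size=0
3. enqueue(82): size=1
4. enqueue(74): size=2
5. enqueue(21): size=3
6. enqueue(7): size=3=cap → OVERFLOW (fail)
7. enqueue(67): size=3=cap → OVERFLOW (fail)
8. dequeue(): size=2
9. dequeue(): size=1
10. dequeue(): size=0
11. dequeue(): empty, no-op, size=0
12. enqueue(12): size=1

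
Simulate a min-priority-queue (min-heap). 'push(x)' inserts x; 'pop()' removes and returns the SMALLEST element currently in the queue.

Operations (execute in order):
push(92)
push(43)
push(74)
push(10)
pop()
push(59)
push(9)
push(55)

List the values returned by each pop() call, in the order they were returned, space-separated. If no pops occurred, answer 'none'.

Answer: 10

Derivation:
push(92): heap contents = [92]
push(43): heap contents = [43, 92]
push(74): heap contents = [43, 74, 92]
push(10): heap contents = [10, 43, 74, 92]
pop() → 10: heap contents = [43, 74, 92]
push(59): heap contents = [43, 59, 74, 92]
push(9): heap contents = [9, 43, 59, 74, 92]
push(55): heap contents = [9, 43, 55, 59, 74, 92]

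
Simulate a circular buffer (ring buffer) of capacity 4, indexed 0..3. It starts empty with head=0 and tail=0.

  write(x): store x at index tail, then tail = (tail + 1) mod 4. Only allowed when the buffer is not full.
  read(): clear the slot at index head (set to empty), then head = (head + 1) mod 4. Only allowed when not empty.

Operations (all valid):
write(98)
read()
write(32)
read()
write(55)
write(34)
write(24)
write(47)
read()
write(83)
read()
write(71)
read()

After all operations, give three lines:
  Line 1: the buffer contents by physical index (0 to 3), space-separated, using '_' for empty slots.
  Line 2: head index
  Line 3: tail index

Answer: _ 47 83 71
1
0

Derivation:
write(98): buf=[98 _ _ _], head=0, tail=1, size=1
read(): buf=[_ _ _ _], head=1, tail=1, size=0
write(32): buf=[_ 32 _ _], head=1, tail=2, size=1
read(): buf=[_ _ _ _], head=2, tail=2, size=0
write(55): buf=[_ _ 55 _], head=2, tail=3, size=1
write(34): buf=[_ _ 55 34], head=2, tail=0, size=2
write(24): buf=[24 _ 55 34], head=2, tail=1, size=3
write(47): buf=[24 47 55 34], head=2, tail=2, size=4
read(): buf=[24 47 _ 34], head=3, tail=2, size=3
write(83): buf=[24 47 83 34], head=3, tail=3, size=4
read(): buf=[24 47 83 _], head=0, tail=3, size=3
write(71): buf=[24 47 83 71], head=0, tail=0, size=4
read(): buf=[_ 47 83 71], head=1, tail=0, size=3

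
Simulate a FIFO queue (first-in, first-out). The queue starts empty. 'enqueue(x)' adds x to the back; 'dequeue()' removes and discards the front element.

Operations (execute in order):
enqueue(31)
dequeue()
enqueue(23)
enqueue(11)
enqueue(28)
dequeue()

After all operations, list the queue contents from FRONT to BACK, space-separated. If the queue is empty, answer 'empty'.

Answer: 11 28

Derivation:
enqueue(31): [31]
dequeue(): []
enqueue(23): [23]
enqueue(11): [23, 11]
enqueue(28): [23, 11, 28]
dequeue(): [11, 28]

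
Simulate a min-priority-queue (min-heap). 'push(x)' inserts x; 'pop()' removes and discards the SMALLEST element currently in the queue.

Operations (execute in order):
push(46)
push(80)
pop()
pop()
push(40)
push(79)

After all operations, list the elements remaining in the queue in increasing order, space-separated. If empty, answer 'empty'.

Answer: 40 79

Derivation:
push(46): heap contents = [46]
push(80): heap contents = [46, 80]
pop() → 46: heap contents = [80]
pop() → 80: heap contents = []
push(40): heap contents = [40]
push(79): heap contents = [40, 79]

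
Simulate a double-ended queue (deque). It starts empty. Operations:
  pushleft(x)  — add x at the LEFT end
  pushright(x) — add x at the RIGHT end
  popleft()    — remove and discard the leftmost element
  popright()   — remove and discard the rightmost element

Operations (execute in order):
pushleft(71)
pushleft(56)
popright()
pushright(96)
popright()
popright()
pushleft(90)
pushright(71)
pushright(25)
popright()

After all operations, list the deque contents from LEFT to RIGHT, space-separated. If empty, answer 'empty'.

pushleft(71): [71]
pushleft(56): [56, 71]
popright(): [56]
pushright(96): [56, 96]
popright(): [56]
popright(): []
pushleft(90): [90]
pushright(71): [90, 71]
pushright(25): [90, 71, 25]
popright(): [90, 71]

Answer: 90 71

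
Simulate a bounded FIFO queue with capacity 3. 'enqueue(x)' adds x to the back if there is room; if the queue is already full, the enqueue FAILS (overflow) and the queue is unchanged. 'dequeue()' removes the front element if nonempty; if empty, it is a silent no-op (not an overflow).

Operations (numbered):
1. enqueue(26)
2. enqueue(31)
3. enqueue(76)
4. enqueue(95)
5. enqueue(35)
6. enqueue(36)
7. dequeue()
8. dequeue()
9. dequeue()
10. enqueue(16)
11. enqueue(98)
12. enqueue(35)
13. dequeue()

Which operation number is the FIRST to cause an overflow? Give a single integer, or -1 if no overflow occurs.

1. enqueue(26): size=1
2. enqueue(31): size=2
3. enqueue(76): size=3
4. enqueue(95): size=3=cap → OVERFLOW (fail)
5. enqueue(35): size=3=cap → OVERFLOW (fail)
6. enqueue(36): size=3=cap → OVERFLOW (fail)
7. dequeue(): size=2
8. dequeue(): size=1
9. dequeue(): size=0
10. enqueue(16): size=1
11. enqueue(98): size=2
12. enqueue(35): size=3
13. dequeue(): size=2

Answer: 4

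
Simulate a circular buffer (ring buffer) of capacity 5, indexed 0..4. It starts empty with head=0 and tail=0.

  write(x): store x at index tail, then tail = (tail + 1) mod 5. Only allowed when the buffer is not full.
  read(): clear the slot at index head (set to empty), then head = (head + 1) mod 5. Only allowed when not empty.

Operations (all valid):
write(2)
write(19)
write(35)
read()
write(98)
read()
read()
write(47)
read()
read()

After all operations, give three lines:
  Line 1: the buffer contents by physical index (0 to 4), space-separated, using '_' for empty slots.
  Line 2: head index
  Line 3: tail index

Answer: _ _ _ _ _
0
0

Derivation:
write(2): buf=[2 _ _ _ _], head=0, tail=1, size=1
write(19): buf=[2 19 _ _ _], head=0, tail=2, size=2
write(35): buf=[2 19 35 _ _], head=0, tail=3, size=3
read(): buf=[_ 19 35 _ _], head=1, tail=3, size=2
write(98): buf=[_ 19 35 98 _], head=1, tail=4, size=3
read(): buf=[_ _ 35 98 _], head=2, tail=4, size=2
read(): buf=[_ _ _ 98 _], head=3, tail=4, size=1
write(47): buf=[_ _ _ 98 47], head=3, tail=0, size=2
read(): buf=[_ _ _ _ 47], head=4, tail=0, size=1
read(): buf=[_ _ _ _ _], head=0, tail=0, size=0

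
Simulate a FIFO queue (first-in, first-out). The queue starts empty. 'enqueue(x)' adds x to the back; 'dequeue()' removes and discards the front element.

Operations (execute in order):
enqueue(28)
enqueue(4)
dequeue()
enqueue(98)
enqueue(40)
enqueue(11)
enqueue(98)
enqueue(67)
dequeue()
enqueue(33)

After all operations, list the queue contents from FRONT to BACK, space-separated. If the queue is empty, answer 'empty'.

enqueue(28): [28]
enqueue(4): [28, 4]
dequeue(): [4]
enqueue(98): [4, 98]
enqueue(40): [4, 98, 40]
enqueue(11): [4, 98, 40, 11]
enqueue(98): [4, 98, 40, 11, 98]
enqueue(67): [4, 98, 40, 11, 98, 67]
dequeue(): [98, 40, 11, 98, 67]
enqueue(33): [98, 40, 11, 98, 67, 33]

Answer: 98 40 11 98 67 33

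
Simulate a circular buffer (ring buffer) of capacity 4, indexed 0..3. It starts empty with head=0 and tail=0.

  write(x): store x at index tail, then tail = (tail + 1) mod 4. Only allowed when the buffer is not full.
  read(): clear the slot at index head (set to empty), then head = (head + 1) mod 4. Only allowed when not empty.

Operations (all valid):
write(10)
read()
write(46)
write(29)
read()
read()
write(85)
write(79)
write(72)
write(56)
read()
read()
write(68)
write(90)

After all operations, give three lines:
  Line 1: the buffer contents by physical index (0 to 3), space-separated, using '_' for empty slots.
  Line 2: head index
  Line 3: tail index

write(10): buf=[10 _ _ _], head=0, tail=1, size=1
read(): buf=[_ _ _ _], head=1, tail=1, size=0
write(46): buf=[_ 46 _ _], head=1, tail=2, size=1
write(29): buf=[_ 46 29 _], head=1, tail=3, size=2
read(): buf=[_ _ 29 _], head=2, tail=3, size=1
read(): buf=[_ _ _ _], head=3, tail=3, size=0
write(85): buf=[_ _ _ 85], head=3, tail=0, size=1
write(79): buf=[79 _ _ 85], head=3, tail=1, size=2
write(72): buf=[79 72 _ 85], head=3, tail=2, size=3
write(56): buf=[79 72 56 85], head=3, tail=3, size=4
read(): buf=[79 72 56 _], head=0, tail=3, size=3
read(): buf=[_ 72 56 _], head=1, tail=3, size=2
write(68): buf=[_ 72 56 68], head=1, tail=0, size=3
write(90): buf=[90 72 56 68], head=1, tail=1, size=4

Answer: 90 72 56 68
1
1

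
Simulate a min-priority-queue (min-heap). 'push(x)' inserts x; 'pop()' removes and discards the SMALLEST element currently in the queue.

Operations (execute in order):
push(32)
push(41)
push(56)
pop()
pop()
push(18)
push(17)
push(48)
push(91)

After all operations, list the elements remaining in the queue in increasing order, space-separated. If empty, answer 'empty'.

push(32): heap contents = [32]
push(41): heap contents = [32, 41]
push(56): heap contents = [32, 41, 56]
pop() → 32: heap contents = [41, 56]
pop() → 41: heap contents = [56]
push(18): heap contents = [18, 56]
push(17): heap contents = [17, 18, 56]
push(48): heap contents = [17, 18, 48, 56]
push(91): heap contents = [17, 18, 48, 56, 91]

Answer: 17 18 48 56 91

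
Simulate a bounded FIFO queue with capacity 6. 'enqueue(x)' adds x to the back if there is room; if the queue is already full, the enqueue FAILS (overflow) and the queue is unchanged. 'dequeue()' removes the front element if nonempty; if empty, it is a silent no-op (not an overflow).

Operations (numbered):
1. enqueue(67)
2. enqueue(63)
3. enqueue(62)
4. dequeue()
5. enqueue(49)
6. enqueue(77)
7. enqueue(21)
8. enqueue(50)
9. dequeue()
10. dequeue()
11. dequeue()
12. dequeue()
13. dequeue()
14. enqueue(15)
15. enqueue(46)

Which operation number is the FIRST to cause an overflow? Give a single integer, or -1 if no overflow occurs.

1. enqueue(67): size=1
2. enqueue(63): size=2
3. enqueue(62): size=3
4. dequeue(): size=2
5. enqueue(49): size=3
6. enqueue(77): size=4
7. enqueue(21): size=5
8. enqueue(50): size=6
9. dequeue(): size=5
10. dequeue(): size=4
11. dequeue(): size=3
12. dequeue(): size=2
13. dequeue(): size=1
14. enqueue(15): size=2
15. enqueue(46): size=3

Answer: -1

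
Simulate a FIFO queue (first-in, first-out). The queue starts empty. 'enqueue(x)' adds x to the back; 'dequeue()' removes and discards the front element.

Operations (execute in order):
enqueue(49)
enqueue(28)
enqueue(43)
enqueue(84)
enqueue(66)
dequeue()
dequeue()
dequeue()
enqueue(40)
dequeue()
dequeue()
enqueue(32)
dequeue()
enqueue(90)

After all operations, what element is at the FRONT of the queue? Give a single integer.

Answer: 32

Derivation:
enqueue(49): queue = [49]
enqueue(28): queue = [49, 28]
enqueue(43): queue = [49, 28, 43]
enqueue(84): queue = [49, 28, 43, 84]
enqueue(66): queue = [49, 28, 43, 84, 66]
dequeue(): queue = [28, 43, 84, 66]
dequeue(): queue = [43, 84, 66]
dequeue(): queue = [84, 66]
enqueue(40): queue = [84, 66, 40]
dequeue(): queue = [66, 40]
dequeue(): queue = [40]
enqueue(32): queue = [40, 32]
dequeue(): queue = [32]
enqueue(90): queue = [32, 90]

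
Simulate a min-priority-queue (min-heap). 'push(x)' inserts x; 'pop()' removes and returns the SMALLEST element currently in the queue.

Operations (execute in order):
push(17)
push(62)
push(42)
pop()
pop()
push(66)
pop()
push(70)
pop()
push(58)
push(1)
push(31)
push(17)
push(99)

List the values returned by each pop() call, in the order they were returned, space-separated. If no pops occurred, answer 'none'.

push(17): heap contents = [17]
push(62): heap contents = [17, 62]
push(42): heap contents = [17, 42, 62]
pop() → 17: heap contents = [42, 62]
pop() → 42: heap contents = [62]
push(66): heap contents = [62, 66]
pop() → 62: heap contents = [66]
push(70): heap contents = [66, 70]
pop() → 66: heap contents = [70]
push(58): heap contents = [58, 70]
push(1): heap contents = [1, 58, 70]
push(31): heap contents = [1, 31, 58, 70]
push(17): heap contents = [1, 17, 31, 58, 70]
push(99): heap contents = [1, 17, 31, 58, 70, 99]

Answer: 17 42 62 66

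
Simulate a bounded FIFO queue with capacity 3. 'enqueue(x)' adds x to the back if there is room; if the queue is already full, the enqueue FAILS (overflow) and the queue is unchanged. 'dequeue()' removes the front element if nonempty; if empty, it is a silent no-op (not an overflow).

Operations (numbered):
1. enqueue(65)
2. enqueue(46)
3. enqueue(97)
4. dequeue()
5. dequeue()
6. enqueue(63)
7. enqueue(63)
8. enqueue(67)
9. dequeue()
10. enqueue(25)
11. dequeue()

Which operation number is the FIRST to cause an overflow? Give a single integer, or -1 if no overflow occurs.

Answer: 8

Derivation:
1. enqueue(65): size=1
2. enqueue(46): size=2
3. enqueue(97): size=3
4. dequeue(): size=2
5. dequeue(): size=1
6. enqueue(63): size=2
7. enqueue(63): size=3
8. enqueue(67): size=3=cap → OVERFLOW (fail)
9. dequeue(): size=2
10. enqueue(25): size=3
11. dequeue(): size=2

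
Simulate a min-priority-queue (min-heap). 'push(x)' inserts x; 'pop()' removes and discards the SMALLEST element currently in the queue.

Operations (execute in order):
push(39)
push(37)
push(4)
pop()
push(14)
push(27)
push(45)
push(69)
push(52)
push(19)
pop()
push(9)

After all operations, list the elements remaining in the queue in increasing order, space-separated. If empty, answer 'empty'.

Answer: 9 19 27 37 39 45 52 69

Derivation:
push(39): heap contents = [39]
push(37): heap contents = [37, 39]
push(4): heap contents = [4, 37, 39]
pop() → 4: heap contents = [37, 39]
push(14): heap contents = [14, 37, 39]
push(27): heap contents = [14, 27, 37, 39]
push(45): heap contents = [14, 27, 37, 39, 45]
push(69): heap contents = [14, 27, 37, 39, 45, 69]
push(52): heap contents = [14, 27, 37, 39, 45, 52, 69]
push(19): heap contents = [14, 19, 27, 37, 39, 45, 52, 69]
pop() → 14: heap contents = [19, 27, 37, 39, 45, 52, 69]
push(9): heap contents = [9, 19, 27, 37, 39, 45, 52, 69]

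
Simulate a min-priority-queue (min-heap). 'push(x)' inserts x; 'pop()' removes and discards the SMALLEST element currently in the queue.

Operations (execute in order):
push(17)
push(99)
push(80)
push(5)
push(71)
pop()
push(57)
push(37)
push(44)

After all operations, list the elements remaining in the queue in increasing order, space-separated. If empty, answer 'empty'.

Answer: 17 37 44 57 71 80 99

Derivation:
push(17): heap contents = [17]
push(99): heap contents = [17, 99]
push(80): heap contents = [17, 80, 99]
push(5): heap contents = [5, 17, 80, 99]
push(71): heap contents = [5, 17, 71, 80, 99]
pop() → 5: heap contents = [17, 71, 80, 99]
push(57): heap contents = [17, 57, 71, 80, 99]
push(37): heap contents = [17, 37, 57, 71, 80, 99]
push(44): heap contents = [17, 37, 44, 57, 71, 80, 99]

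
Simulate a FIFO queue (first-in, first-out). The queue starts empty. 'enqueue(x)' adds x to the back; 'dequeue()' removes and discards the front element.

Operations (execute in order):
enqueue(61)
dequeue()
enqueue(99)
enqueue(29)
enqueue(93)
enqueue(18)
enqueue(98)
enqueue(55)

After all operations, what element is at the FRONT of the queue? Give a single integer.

enqueue(61): queue = [61]
dequeue(): queue = []
enqueue(99): queue = [99]
enqueue(29): queue = [99, 29]
enqueue(93): queue = [99, 29, 93]
enqueue(18): queue = [99, 29, 93, 18]
enqueue(98): queue = [99, 29, 93, 18, 98]
enqueue(55): queue = [99, 29, 93, 18, 98, 55]

Answer: 99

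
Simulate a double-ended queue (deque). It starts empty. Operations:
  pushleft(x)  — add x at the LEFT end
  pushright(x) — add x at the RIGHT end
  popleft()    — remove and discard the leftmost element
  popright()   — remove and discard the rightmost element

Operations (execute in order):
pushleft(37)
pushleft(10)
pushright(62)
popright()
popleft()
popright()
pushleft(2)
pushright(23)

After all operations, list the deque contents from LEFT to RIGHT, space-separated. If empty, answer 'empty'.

pushleft(37): [37]
pushleft(10): [10, 37]
pushright(62): [10, 37, 62]
popright(): [10, 37]
popleft(): [37]
popright(): []
pushleft(2): [2]
pushright(23): [2, 23]

Answer: 2 23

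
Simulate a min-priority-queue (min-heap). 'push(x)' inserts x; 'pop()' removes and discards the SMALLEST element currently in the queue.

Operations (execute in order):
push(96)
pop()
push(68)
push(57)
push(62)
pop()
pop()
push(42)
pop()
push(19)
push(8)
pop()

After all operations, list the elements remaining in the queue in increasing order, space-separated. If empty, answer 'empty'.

push(96): heap contents = [96]
pop() → 96: heap contents = []
push(68): heap contents = [68]
push(57): heap contents = [57, 68]
push(62): heap contents = [57, 62, 68]
pop() → 57: heap contents = [62, 68]
pop() → 62: heap contents = [68]
push(42): heap contents = [42, 68]
pop() → 42: heap contents = [68]
push(19): heap contents = [19, 68]
push(8): heap contents = [8, 19, 68]
pop() → 8: heap contents = [19, 68]

Answer: 19 68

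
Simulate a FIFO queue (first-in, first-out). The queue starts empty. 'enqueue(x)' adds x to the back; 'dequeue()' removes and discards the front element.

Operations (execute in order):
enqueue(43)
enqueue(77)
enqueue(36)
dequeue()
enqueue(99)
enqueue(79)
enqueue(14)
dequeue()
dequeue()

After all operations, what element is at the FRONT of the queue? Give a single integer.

Answer: 99

Derivation:
enqueue(43): queue = [43]
enqueue(77): queue = [43, 77]
enqueue(36): queue = [43, 77, 36]
dequeue(): queue = [77, 36]
enqueue(99): queue = [77, 36, 99]
enqueue(79): queue = [77, 36, 99, 79]
enqueue(14): queue = [77, 36, 99, 79, 14]
dequeue(): queue = [36, 99, 79, 14]
dequeue(): queue = [99, 79, 14]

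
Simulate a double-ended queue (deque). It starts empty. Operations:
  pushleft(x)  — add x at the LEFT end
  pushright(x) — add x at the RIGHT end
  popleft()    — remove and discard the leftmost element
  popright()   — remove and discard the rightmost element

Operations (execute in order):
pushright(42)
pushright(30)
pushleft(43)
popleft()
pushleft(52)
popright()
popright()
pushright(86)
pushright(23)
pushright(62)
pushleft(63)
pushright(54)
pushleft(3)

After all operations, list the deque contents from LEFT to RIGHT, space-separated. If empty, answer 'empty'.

Answer: 3 63 52 86 23 62 54

Derivation:
pushright(42): [42]
pushright(30): [42, 30]
pushleft(43): [43, 42, 30]
popleft(): [42, 30]
pushleft(52): [52, 42, 30]
popright(): [52, 42]
popright(): [52]
pushright(86): [52, 86]
pushright(23): [52, 86, 23]
pushright(62): [52, 86, 23, 62]
pushleft(63): [63, 52, 86, 23, 62]
pushright(54): [63, 52, 86, 23, 62, 54]
pushleft(3): [3, 63, 52, 86, 23, 62, 54]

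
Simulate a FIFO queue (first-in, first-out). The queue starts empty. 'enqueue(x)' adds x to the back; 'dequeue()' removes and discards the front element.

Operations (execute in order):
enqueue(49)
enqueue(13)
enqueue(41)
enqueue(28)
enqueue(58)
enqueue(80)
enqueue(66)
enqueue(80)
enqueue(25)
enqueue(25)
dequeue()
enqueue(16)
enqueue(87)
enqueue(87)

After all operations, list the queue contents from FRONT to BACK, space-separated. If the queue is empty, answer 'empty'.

Answer: 13 41 28 58 80 66 80 25 25 16 87 87

Derivation:
enqueue(49): [49]
enqueue(13): [49, 13]
enqueue(41): [49, 13, 41]
enqueue(28): [49, 13, 41, 28]
enqueue(58): [49, 13, 41, 28, 58]
enqueue(80): [49, 13, 41, 28, 58, 80]
enqueue(66): [49, 13, 41, 28, 58, 80, 66]
enqueue(80): [49, 13, 41, 28, 58, 80, 66, 80]
enqueue(25): [49, 13, 41, 28, 58, 80, 66, 80, 25]
enqueue(25): [49, 13, 41, 28, 58, 80, 66, 80, 25, 25]
dequeue(): [13, 41, 28, 58, 80, 66, 80, 25, 25]
enqueue(16): [13, 41, 28, 58, 80, 66, 80, 25, 25, 16]
enqueue(87): [13, 41, 28, 58, 80, 66, 80, 25, 25, 16, 87]
enqueue(87): [13, 41, 28, 58, 80, 66, 80, 25, 25, 16, 87, 87]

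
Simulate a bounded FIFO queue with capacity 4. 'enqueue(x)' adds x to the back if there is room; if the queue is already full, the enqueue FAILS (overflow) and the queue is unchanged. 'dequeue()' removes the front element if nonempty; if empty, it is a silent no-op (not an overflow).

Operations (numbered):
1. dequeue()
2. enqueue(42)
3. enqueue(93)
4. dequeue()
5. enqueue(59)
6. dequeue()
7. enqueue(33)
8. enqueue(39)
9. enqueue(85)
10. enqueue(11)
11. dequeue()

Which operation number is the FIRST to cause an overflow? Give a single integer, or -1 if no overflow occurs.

1. dequeue(): empty, no-op, size=0
2. enqueue(42): size=1
3. enqueue(93): size=2
4. dequeue(): size=1
5. enqueue(59): size=2
6. dequeue(): size=1
7. enqueue(33): size=2
8. enqueue(39): size=3
9. enqueue(85): size=4
10. enqueue(11): size=4=cap → OVERFLOW (fail)
11. dequeue(): size=3

Answer: 10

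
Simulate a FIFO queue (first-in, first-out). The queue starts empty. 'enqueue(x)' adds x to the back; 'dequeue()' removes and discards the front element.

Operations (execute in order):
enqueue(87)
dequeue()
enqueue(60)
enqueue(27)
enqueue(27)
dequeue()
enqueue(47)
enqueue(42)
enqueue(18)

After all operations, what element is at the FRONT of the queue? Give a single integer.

enqueue(87): queue = [87]
dequeue(): queue = []
enqueue(60): queue = [60]
enqueue(27): queue = [60, 27]
enqueue(27): queue = [60, 27, 27]
dequeue(): queue = [27, 27]
enqueue(47): queue = [27, 27, 47]
enqueue(42): queue = [27, 27, 47, 42]
enqueue(18): queue = [27, 27, 47, 42, 18]

Answer: 27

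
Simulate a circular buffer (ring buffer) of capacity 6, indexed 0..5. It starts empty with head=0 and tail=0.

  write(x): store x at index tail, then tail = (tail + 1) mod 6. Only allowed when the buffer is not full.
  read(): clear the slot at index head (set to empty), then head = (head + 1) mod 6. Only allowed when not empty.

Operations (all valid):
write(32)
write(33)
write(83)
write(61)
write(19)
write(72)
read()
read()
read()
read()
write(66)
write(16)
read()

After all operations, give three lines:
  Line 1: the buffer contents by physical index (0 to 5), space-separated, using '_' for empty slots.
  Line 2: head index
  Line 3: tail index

Answer: 66 16 _ _ _ 72
5
2

Derivation:
write(32): buf=[32 _ _ _ _ _], head=0, tail=1, size=1
write(33): buf=[32 33 _ _ _ _], head=0, tail=2, size=2
write(83): buf=[32 33 83 _ _ _], head=0, tail=3, size=3
write(61): buf=[32 33 83 61 _ _], head=0, tail=4, size=4
write(19): buf=[32 33 83 61 19 _], head=0, tail=5, size=5
write(72): buf=[32 33 83 61 19 72], head=0, tail=0, size=6
read(): buf=[_ 33 83 61 19 72], head=1, tail=0, size=5
read(): buf=[_ _ 83 61 19 72], head=2, tail=0, size=4
read(): buf=[_ _ _ 61 19 72], head=3, tail=0, size=3
read(): buf=[_ _ _ _ 19 72], head=4, tail=0, size=2
write(66): buf=[66 _ _ _ 19 72], head=4, tail=1, size=3
write(16): buf=[66 16 _ _ 19 72], head=4, tail=2, size=4
read(): buf=[66 16 _ _ _ 72], head=5, tail=2, size=3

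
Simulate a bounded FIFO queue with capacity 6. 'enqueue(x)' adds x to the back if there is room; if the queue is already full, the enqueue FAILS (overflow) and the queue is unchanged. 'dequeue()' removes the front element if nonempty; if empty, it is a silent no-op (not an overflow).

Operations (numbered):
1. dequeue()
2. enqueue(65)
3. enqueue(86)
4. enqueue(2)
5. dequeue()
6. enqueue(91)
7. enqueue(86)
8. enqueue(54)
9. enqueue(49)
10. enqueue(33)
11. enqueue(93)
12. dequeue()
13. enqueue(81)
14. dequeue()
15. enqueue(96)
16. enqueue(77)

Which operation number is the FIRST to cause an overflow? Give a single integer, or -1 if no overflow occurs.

Answer: 10

Derivation:
1. dequeue(): empty, no-op, size=0
2. enqueue(65): size=1
3. enqueue(86): size=2
4. enqueue(2): size=3
5. dequeue(): size=2
6. enqueue(91): size=3
7. enqueue(86): size=4
8. enqueue(54): size=5
9. enqueue(49): size=6
10. enqueue(33): size=6=cap → OVERFLOW (fail)
11. enqueue(93): size=6=cap → OVERFLOW (fail)
12. dequeue(): size=5
13. enqueue(81): size=6
14. dequeue(): size=5
15. enqueue(96): size=6
16. enqueue(77): size=6=cap → OVERFLOW (fail)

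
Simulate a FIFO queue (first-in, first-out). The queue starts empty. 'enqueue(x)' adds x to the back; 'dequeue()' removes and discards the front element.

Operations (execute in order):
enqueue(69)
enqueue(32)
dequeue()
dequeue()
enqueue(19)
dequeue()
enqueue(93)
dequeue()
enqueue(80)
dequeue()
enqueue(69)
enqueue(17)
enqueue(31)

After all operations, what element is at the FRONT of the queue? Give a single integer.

Answer: 69

Derivation:
enqueue(69): queue = [69]
enqueue(32): queue = [69, 32]
dequeue(): queue = [32]
dequeue(): queue = []
enqueue(19): queue = [19]
dequeue(): queue = []
enqueue(93): queue = [93]
dequeue(): queue = []
enqueue(80): queue = [80]
dequeue(): queue = []
enqueue(69): queue = [69]
enqueue(17): queue = [69, 17]
enqueue(31): queue = [69, 17, 31]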